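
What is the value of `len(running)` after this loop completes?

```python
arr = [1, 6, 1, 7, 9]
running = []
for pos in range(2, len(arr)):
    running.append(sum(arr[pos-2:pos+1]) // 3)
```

Number of 3-element averages
`running` takes the values: [] → [2] → [2, 4] → [2, 4, 5]
So `len(running)` = 3

Answer: 3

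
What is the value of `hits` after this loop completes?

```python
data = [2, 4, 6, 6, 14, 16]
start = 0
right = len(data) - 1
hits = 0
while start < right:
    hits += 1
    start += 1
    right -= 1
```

Iterations until pointers meet (list length 6)
`hits` takes the values: 0 → 1 → 2 → 3

Answer: 3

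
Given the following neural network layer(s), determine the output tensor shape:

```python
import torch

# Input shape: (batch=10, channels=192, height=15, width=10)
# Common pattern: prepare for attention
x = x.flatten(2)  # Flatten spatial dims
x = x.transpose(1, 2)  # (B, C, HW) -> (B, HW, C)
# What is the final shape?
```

Input: (10, 192, 15, 10) -> after flatten(2): (10, 192, 150) -> Output: (10, 150, 192)

Answer: (10, 150, 192)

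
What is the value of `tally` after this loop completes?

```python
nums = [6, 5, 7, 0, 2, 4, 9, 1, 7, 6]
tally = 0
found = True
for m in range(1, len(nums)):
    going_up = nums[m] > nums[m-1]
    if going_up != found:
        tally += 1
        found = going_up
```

Count direction changes in [6, 5, 7, 0, 2, 4, 9, 1, 7, 6]
`tally` takes the values: 0 → 1 → 2 → 3 → 4 → 5 → 6 → 7

Answer: 7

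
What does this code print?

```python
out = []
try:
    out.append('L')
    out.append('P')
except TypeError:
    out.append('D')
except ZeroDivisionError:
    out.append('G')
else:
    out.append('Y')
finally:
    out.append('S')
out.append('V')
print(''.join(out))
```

Execution trace: 'L' (try body) → 'P' (try body, no exception) → 'Y' (else) → 'S' (finally) → 'V' (after the try/except). Output: LPYSV

Answer: LPYSV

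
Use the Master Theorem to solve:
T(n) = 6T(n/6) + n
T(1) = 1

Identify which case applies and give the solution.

a=6, b=6, f(n)=n. log_6(6) = 1. Since c=1 = 1, Case 2 applies: T(n) = Θ(n^log_b(a) · log n) = O(n log n).

Answer: O(n log n) - Case 2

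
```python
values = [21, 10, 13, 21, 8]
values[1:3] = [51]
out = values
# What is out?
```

Trace:
`values = [21, 10, 13, 21, 8]` → values = [21, 10, 13, 21, 8]
`values[1:3] = [51]` → values = [21, 51, 21, 8]
`out = values` → out = [21, 51, 21, 8]
So out = [21, 51, 21, 8]

Answer: [21, 51, 21, 8]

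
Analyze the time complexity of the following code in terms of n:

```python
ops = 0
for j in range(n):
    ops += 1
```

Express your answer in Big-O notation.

Each loop level contributes: n. Multiplying the contributions gives O(n).

Answer: O(n)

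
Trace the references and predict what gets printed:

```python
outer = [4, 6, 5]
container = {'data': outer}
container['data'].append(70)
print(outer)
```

Key concept: dict holds reference to list.
Step by step:
`outer = [4, 6, 5]` → outer = [4, 6, 5]
`container = {'data': outer}` → container = {'data': [4, 6, 5]}
`container['data'].append(70)` → outer = [4, 6, 5, 70]; container = {'data': [4, 6, 5, 70]}
`print(outer)` → prints [4, 6, 5, 70]

Answer: [4, 6, 5, 70]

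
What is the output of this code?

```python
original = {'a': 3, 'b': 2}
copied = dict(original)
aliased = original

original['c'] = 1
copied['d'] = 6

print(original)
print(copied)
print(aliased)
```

Key concept: dict() creates copy, assignment creates alias.
Step by step:
`original = {'a': 3, 'b': 2}` → original = {'a': 3, 'b': 2}
`copied = dict(original)` → copied = {'a': 3, 'b': 2}
`aliased = original` → aliased = {'a': 3, 'b': 2} (same object as original)
`original['c'] = 1` → original = {'a': 3, 'b': 2, 'c': 1} (same object as aliased); aliased = {'a': 3, 'b': 2, 'c': 1} (same object as original)
`copied['d'] = 6` → copied = {'a': 3, 'b': 2, 'd': 6}
`print(original)` → prints {'a': 3, 'b': 2, 'c': 1}
`print(copied)` → prints {'a': 3, 'b': 2, 'd': 6}
`print(aliased)` → prints {'a': 3, 'b': 2, 'c': 1}

Answer:
{'a': 3, 'b': 2, 'c': 1}
{'a': 3, 'b': 2, 'd': 6}
{'a': 3, 'b': 2, 'c': 1}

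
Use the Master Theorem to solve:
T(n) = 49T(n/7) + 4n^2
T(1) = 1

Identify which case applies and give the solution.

a=49, b=7, f(n)=4n^2. log_7(49) = 2. Since c=2 = 2, Case 2 applies: T(n) = Θ(n^log_b(a) · log n) = O(n^2 log n).

Answer: O(n^2 log n) - Case 2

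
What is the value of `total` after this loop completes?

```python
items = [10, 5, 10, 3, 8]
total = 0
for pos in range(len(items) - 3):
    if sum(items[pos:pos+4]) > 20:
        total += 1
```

Count windows with sum > 20
`total` takes the values: 0 → 1 → 2

Answer: 2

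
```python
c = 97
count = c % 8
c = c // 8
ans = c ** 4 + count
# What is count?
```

Trace:
`c = 97` → c = 97
`count = c % 8` → count = 1
`c = c // 8` → c = 12
`ans = c ** 4 + count` → ans = 20737
So count = 1

Answer: 1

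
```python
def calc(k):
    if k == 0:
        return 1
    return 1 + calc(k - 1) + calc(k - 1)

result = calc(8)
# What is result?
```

calc(k) = 1 + 2·calc(k-1), calc(0)=1. Closed form: (1+1)·2^8 - 1 = 511.

Answer: 511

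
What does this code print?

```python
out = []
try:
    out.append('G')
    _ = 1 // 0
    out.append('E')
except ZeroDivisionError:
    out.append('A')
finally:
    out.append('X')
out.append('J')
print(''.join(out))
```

Execution trace: 'G' (try body) → 'A' (except ZeroDivisionError) → 'X' (finally) → 'J' (after the try/except). Output: GAXJ

Answer: GAXJ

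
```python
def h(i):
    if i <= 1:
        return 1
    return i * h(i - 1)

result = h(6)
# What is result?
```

h(6) = 6 * 5 * 4 * 3 * 2 * 1 = 720

Answer: 720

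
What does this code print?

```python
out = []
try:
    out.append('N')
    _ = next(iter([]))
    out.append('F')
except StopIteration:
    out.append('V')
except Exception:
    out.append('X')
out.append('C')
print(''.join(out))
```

Execution trace: 'N' (try body) → 'V' (except StopIteration) → 'C' (after the try/except). Output: NVC

Answer: NVC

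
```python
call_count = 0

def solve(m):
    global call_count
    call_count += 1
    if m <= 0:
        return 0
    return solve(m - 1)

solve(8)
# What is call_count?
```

Linear recursion stepping by 1: 9 calls from m=8 down to ≤0.

Answer: 9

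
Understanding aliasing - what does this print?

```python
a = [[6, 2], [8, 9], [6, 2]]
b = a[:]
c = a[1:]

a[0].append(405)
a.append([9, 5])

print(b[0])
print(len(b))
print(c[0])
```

Key concept: slice with nested mutation.
Step by step:
`a = [[6, 2], [8, 9], [6, 2]]` → a = [[6, 2], [8, 9], [6, 2]]
`b = a[:]` → b = [[6, 2], [8, 9], [6, 2]]
`c = a[1:]` → c = [[8, 9], [6, 2]]
`a[0].append(405)` → a = [[6, 2, 405], [8, 9], [6, 2]]; b = [[6, 2, 405], [8, 9], [6, 2]]
`a.append([9, 5])` → a = [[6, 2, 405], [8, 9], [6, 2], [9, 5]]
`print(b[0])` → prints [6, 2, 405]
`print(len(b))` → prints 3
`print(c[0])` → prints [8, 9]

Answer:
[6, 2, 405]
3
[8, 9]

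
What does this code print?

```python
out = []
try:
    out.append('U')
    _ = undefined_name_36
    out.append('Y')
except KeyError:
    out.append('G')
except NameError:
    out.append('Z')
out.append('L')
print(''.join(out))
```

Execution trace: 'U' (try body) → 'Z' (except NameError) → 'L' (after the try/except). Output: UZL

Answer: UZL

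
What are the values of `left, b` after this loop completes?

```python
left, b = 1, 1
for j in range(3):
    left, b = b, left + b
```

Fibonacci: after 3 iterations
`left, b` takes the values: (1, 1) → (1, 2) → (2, 3) → (3, 5)

Answer: 3, 5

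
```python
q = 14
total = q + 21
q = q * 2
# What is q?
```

Trace:
`q = 14` → q = 14
`total = q + 21` → total = 35
`q = q * 2` → q = 28
So q = 28

Answer: 28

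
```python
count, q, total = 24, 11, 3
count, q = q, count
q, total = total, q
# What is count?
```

Trace:
`count, q, total = 24, 11, 3` → count = 24; q = 11; total = 3
`count, q = q, count` → count = 11; q = 24
`q, total = total, q` → q = 3; total = 24
So count = 11

Answer: 11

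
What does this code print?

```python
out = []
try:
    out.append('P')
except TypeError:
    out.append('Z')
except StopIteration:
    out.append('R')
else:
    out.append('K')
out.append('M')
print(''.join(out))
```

Execution trace: 'P' (try body, no exception) → 'K' (else) → 'M' (after the try/except). Output: PKM

Answer: PKM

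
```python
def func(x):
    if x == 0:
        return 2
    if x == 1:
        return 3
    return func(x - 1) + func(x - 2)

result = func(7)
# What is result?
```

Build up from base cases: func(0)=2, func(1)=3, func(2)=5, func(3)=8, func(4)=13, func(5)=21, func(6)=34, ..., func(7)=55

Answer: 55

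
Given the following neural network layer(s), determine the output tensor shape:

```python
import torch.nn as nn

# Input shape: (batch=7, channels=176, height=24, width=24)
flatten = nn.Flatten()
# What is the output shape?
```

Input: (7, 176, 24, 24) -> Output: (7, 101376)

Answer: (7, 101376)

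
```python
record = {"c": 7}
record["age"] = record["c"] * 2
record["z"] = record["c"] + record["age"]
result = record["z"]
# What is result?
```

Trace:
`record = {"c": 7}` → record = {'c': 7}
`record["age"] = record["c"] * 2` → record = {'c': 7, 'age': 14}
`record["z"] = record["c"] + record["age"]` → record = {'c': 7, 'age': 14, 'z': 21}
`result = record["z"]` → result = 21
So result = 21

Answer: 21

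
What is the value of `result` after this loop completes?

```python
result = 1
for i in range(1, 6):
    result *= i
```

5! = 120
`result` takes the values: 1 → 2 → 6 → 24 → 120

Answer: 120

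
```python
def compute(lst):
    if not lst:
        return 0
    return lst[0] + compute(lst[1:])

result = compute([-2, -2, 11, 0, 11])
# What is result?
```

(-2) + (-2) + 11 + 0 + 11 + 0 = 18

Answer: 18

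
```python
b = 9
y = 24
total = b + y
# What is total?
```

Trace:
`b = 9` → b = 9
`y = 24` → y = 24
`total = b + y` → total = 33
So total = 33

Answer: 33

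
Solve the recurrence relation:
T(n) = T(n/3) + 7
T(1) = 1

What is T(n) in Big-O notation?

Each step divides n by 3 and adds 7. After log_3(n) steps we reach T(1)=1. So T(n) = 7·log_3(n) + 1 = O(log n).

Answer: O(log n)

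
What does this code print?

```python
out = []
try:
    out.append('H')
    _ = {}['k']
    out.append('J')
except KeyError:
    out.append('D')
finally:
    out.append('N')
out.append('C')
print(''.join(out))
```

Execution trace: 'H' (try body) → 'D' (except KeyError) → 'N' (finally) → 'C' (after the try/except). Output: HDNC

Answer: HDNC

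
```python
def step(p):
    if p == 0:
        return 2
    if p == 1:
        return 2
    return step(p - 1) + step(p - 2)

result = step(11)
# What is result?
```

Build up from base cases: step(0)=2, step(1)=2, step(2)=4, step(3)=6, step(4)=10, step(5)=16, step(6)=26, ..., step(11)=288

Answer: 288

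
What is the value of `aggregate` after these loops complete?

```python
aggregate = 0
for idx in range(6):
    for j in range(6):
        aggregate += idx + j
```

Sum of all idx+j for idx,j in 6x6
`aggregate` takes the values: 0 → 1 → 3 → 6 → 10 → 15 → 16 → 18 → 21 → 25 → 30 → 36 → 38 → 41 → 45 → 50 → 56 → 63 → 66 → 70 → 75 → 81 → 88 → 96 → 100 → 105 → 111 → 118 → 126 → 135 → 140 → 146 → 153 → 161 → 170 → 180

Answer: 180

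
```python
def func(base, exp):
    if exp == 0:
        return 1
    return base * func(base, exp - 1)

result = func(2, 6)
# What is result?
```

func(2, 6) = 2 * 2 * 2 * 2 * 2 * 2 = 64

Answer: 64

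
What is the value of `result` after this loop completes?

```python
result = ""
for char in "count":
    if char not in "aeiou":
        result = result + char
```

Remove vowels from 'count'
`result` takes the values: "" → "c" → "cn" → "cnt"

Answer: "cnt"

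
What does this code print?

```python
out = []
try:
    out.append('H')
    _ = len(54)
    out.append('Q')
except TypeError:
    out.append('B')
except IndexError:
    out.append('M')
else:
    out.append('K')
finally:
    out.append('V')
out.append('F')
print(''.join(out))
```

Execution trace: 'H' (try body) → 'B' (except TypeError) → 'V' (finally) → 'F' (after the try/except). Output: HBVF

Answer: HBVF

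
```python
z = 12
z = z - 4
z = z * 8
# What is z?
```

Trace:
`z = 12` → z = 12
`z = z - 4` → z = 8
`z = z * 8` → z = 64
So z = 64

Answer: 64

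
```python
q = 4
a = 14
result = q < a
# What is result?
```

Trace:
`q = 4` → q = 4
`a = 14` → a = 14
`result = q < a` → result = True
So result = True

Answer: True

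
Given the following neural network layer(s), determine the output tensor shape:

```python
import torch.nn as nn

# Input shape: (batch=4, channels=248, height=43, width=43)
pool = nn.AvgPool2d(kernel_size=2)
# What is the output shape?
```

Input: (4, 248, 43, 43) -> Output: (4, 248, 21, 21)

Answer: (4, 248, 21, 21)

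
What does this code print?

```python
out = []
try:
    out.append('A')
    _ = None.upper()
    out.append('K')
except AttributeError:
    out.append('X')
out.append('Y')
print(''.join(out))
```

Execution trace: 'A' (try body) → 'X' (except AttributeError) → 'Y' (after the try/except). Output: AXY

Answer: AXY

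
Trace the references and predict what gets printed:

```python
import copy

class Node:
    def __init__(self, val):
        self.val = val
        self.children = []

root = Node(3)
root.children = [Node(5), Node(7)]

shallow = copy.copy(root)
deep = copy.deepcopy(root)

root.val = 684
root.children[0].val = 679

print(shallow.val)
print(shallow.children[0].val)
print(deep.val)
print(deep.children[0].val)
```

Key concept: deep copy with custom objects.
Step by step:
`root = Node(3)` → root = Node(val=3, children=[])
`root.children = [Node(5), Node(7)]` → root = Node(val=3, children=[Node(val=5, children=[]), Node(val=7, children=[])])
`shallow = copy.copy(root)` → shallow = Node(val=3, children=[Node(val=5, children=[]), Node(val=7, children=[])])
`deep = copy.deepcopy(root)` → deep = Node(val=3, children=[Node(val=5, children=[]), Node(val=7, children=[])])
`root.val = 684` → root = Node(val=684, children=[Node(val=5, children=[]), Node(val=7, children=[])])
`root.children[0].val = 679` → root = Node(val=684, children=[Node(val=679, children=[]), Node(val=7, children=[])]); shallow = Node(val=3, children=[Node(val=679, children=[]), Node(val=7, children=[])])
`print(shallow.val)` → prints 3
`print(shallow.children[0].val)` → prints 679
`print(deep.val)` → prints 3
`print(deep.children[0].val)` → prints 5

Answer:
3
679
3
5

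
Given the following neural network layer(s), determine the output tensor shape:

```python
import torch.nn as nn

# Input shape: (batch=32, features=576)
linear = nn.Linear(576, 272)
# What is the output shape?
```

Input: (32, 576) -> Output: (32, 272)

Answer: (32, 272)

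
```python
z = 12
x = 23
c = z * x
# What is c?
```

Trace:
`z = 12` → z = 12
`x = 23` → x = 23
`c = z * x` → c = 276
So c = 276

Answer: 276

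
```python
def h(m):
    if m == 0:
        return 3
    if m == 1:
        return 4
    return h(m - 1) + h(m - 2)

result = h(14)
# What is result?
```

Build up from base cases: h(0)=3, h(1)=4, h(2)=7, h(3)=11, h(4)=18, h(5)=29, h(6)=47, ..., h(14)=2207

Answer: 2207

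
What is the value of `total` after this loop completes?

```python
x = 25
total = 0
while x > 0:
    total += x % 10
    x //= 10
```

Sum digits of 25
`total` takes the values: 0 → 5 → 7

Answer: 7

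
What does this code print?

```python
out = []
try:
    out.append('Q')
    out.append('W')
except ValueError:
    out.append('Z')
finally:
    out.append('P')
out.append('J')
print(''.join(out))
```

Execution trace: 'Q' (try body) → 'W' (try body, no exception) → 'P' (finally) → 'J' (after the try/except). Output: QWPJ

Answer: QWPJ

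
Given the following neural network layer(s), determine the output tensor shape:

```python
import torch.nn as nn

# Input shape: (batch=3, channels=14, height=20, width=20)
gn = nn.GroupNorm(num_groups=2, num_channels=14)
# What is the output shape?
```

Input: (3, 14, 20, 20) -> Output: (3, 14, 20, 20)

Answer: (3, 14, 20, 20)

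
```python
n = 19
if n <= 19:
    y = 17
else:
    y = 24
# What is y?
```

Trace:
`n = 19` → n = 19
`if n <= 19: ...` → n <= 19 is True → y = 17
So y = 17

Answer: 17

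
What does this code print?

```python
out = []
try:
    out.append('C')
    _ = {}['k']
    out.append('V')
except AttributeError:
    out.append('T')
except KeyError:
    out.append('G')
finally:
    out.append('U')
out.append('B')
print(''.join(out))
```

Execution trace: 'C' (try body) → 'G' (except KeyError) → 'U' (finally) → 'B' (after the try/except). Output: CGUB

Answer: CGUB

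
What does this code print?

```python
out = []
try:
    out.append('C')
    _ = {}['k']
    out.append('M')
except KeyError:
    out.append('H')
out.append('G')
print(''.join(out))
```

Execution trace: 'C' (try body) → 'H' (except KeyError) → 'G' (after the try/except). Output: CHG

Answer: CHG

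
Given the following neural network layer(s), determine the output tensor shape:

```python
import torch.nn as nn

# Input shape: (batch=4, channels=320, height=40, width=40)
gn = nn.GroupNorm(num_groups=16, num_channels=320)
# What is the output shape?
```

Input: (4, 320, 40, 40) -> Output: (4, 320, 40, 40)

Answer: (4, 320, 40, 40)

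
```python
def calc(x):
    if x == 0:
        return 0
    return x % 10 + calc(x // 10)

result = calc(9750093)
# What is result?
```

Sum of digits of 9750093: 3 + 9 + 0 + 0 + 5 + 7 + 9 = 33

Answer: 33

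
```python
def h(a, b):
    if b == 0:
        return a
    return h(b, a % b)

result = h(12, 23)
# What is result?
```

h(12, 23) -> h(23, 12) -> h(12, 11) -> h(11, 1) -> h(1, 0) -> 1

Answer: 1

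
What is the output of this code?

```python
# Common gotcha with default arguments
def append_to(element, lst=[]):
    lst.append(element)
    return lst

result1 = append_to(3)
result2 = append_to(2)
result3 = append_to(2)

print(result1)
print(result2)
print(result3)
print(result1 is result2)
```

Key concept: mutable default argument gotcha.
Step by step:
`result1 = append_to(3)` → result1 = [3]
`result2 = append_to(2)` → result1 = [3, 2] (same object as result2); result2 = [3, 2] (same object as result1)
`result3 = append_to(2)` → result1 = [3, 2, 2] (same object as result2, result3); result2 = [3, 2, 2] (same object as result1, result3); result3 = [3, 2, 2] (same object as result1, result2)
`print(result1)` → prints [3, 2, 2]
`print(result2)` → prints [3, 2, 2]
`print(result3)` → prints [3, 2, 2]
`print(result1 is result2)` → prints True

Answer:
[3, 2, 2]
[3, 2, 2]
[3, 2, 2]
True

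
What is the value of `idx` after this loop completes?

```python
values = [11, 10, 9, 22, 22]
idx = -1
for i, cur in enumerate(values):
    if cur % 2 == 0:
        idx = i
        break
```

First even number index in [11, 10, 9, 22, 22]
`idx` takes the values: -1 → 1

Answer: 1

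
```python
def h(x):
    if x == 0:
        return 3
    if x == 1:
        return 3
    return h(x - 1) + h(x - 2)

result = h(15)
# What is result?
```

Build up from base cases: h(0)=3, h(1)=3, h(2)=6, h(3)=9, h(4)=15, h(5)=24, h(6)=39, ..., h(15)=2961

Answer: 2961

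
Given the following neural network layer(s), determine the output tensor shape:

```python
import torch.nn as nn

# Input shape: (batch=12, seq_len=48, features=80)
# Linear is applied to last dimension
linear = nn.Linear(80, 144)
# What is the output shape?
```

Input: (12, 48, 80) -> Output: (12, 48, 144)

Answer: (12, 48, 144)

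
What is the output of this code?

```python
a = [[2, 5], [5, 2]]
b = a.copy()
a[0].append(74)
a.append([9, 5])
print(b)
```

Key concept: shallow copy with nested lists.
Step by step:
`a = [[2, 5], [5, 2]]` → a = [[2, 5], [5, 2]]
`b = a.copy()` → b = [[2, 5], [5, 2]]
`a[0].append(74)` → a = [[2, 5, 74], [5, 2]]; b = [[2, 5, 74], [5, 2]]
`a.append([9, 5])` → a = [[2, 5, 74], [5, 2], [9, 5]]
`print(b)` → prints [[2, 5, 74], [5, 2]]

Answer: [[2, 5, 74], [5, 2]]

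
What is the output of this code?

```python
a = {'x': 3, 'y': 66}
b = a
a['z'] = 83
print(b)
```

Key concept: dict aliasing.
Step by step:
`a = {'x': 3, 'y': 66}` → a = {'x': 3, 'y': 66}
`b = a` → b = {'x': 3, 'y': 66} (same object as a)
`a['z'] = 83` → a = {'x': 3, 'y': 66, 'z': 83} (same object as b); b = {'x': 3, 'y': 66, 'z': 83} (same object as a)
`print(b)` → prints {'x': 3, 'y': 66, 'z': 83}

Answer: {'x': 3, 'y': 66, 'z': 83}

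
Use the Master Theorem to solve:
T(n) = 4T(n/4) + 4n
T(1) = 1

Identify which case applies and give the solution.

a=4, b=4, f(n)=4n. log_4(4) = 1. Since c=1 = 1, Case 2 applies: T(n) = Θ(n^log_b(a) · log n) = O(n log n).

Answer: O(n log n) - Case 2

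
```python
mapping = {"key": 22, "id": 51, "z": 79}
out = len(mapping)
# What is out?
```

Trace:
`mapping = {"key": 22, "id": 51, "z": 79}` → mapping = {'key': 22, 'id': 51, 'z': 79}
`out = len(mapping)` → out = 3
So out = 3

Answer: 3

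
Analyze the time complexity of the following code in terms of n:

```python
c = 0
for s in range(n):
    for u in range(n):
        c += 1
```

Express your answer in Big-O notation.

Each loop level contributes: n × n. Multiplying the contributions gives O(n^2).

Answer: O(n^2)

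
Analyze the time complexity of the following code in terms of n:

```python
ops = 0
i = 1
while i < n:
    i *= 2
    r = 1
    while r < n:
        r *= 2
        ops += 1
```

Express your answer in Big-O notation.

Each loop level contributes: log n × log n. Multiplying the contributions gives O(log² n).

Answer: O(log² n)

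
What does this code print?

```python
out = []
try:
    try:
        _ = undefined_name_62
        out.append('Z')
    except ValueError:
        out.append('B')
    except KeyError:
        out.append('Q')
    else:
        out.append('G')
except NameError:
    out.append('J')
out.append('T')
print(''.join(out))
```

Execution trace: 'J' (outer except NameError) → 'T' (after the try/except). Output: JT

Answer: JT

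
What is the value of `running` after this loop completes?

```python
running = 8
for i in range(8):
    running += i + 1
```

Start at 8, add 1 to 8 = 44
`running` takes the values: 8 → 9 → 11 → 14 → 18 → 23 → 29 → 36 → 44

Answer: 44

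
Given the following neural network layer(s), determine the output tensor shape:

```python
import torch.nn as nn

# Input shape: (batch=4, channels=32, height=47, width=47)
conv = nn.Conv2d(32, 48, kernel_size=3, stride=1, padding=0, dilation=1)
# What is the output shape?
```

Input: (4, 32, 47, 47) -> Output: (4, 48, 45, 45)

Answer: (4, 48, 45, 45)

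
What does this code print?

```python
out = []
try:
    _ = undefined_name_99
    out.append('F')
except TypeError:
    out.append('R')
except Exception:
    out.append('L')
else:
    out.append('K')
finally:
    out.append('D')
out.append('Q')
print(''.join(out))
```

Execution trace: 'L' (except Exception) → 'D' (finally) → 'Q' (after the try/except). Output: LDQ

Answer: LDQ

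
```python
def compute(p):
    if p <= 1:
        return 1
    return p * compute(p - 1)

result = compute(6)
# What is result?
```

compute(6) = 6 * 5 * 4 * 3 * 2 * 1 = 720

Answer: 720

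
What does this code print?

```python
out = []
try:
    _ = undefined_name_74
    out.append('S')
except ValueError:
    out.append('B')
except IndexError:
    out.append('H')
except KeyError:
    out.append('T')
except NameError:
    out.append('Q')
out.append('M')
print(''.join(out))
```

Execution trace: 'Q' (except NameError) → 'M' (after the try/except). Output: QM

Answer: QM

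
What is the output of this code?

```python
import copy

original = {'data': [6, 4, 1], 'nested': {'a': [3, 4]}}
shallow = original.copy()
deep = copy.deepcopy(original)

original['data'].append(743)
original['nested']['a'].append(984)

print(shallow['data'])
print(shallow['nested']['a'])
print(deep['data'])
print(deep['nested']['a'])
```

Key concept: comparing shallow vs deep copy.
Step by step:
`original = {'data': [6, 4, 1], 'nested': {'a': [3, 4]}}` → original = {'data': [6, 4, 1], 'nested': {'a': [3, 4]}}
`shallow = original.copy()` → shallow = {'data': [6, 4, 1], 'nested': {'a': [3, 4]}}
`deep = copy.deepcopy(original)` → deep = {'data': [6, 4, 1], 'nested': {'a': [3, 4]}}
`original['data'].append(743)` → original = {'data': [6, 4, 1, 743], 'nested': {'a': [3, 4]}}; shallow = {'data': [6, 4, 1, 743], 'nested': {'a': [3, 4]}}
`original['nested']['a'].append(984)` → original = {'data': [6, 4, 1, 743], 'nested': {'a': [3, 4, 984]}}; shallow = {'data': [6, 4, 1, 743], 'nested': {'a': [3, 4, 984]}}
`print(shallow['data'])` → prints [6, 4, 1, 743]
`print(shallow['nested']['a'])` → prints [3, 4, 984]
`print(deep['data'])` → prints [6, 4, 1]
`print(deep['nested']['a'])` → prints [3, 4]

Answer:
[6, 4, 1, 743]
[3, 4, 984]
[6, 4, 1]
[3, 4]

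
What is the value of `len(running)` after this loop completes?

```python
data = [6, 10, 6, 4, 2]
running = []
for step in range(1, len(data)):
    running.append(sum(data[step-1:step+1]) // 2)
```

Number of 2-element averages
`running` takes the values: [] → [8] → [8, 8] → [8, 8, 5] → [8, 8, 5, 3]
So `len(running)` = 4

Answer: 4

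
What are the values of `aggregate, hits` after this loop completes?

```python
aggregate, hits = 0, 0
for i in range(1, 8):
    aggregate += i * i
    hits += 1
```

Sum of squares and count
`aggregate, hits` takes the values: (0, 0) → (1, 0) → (1, 1) → (5, 1) → (5, 2) → (14, 2) → (14, 3) → (30, 3) → (30, 4) → (55, 4) → (55, 5) → (91, 5) → (91, 6) → (140, 6) → (140, 7)

Answer: 140, 7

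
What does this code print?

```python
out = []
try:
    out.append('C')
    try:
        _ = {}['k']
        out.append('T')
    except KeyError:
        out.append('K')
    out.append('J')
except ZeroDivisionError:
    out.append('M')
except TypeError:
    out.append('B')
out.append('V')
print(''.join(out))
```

Execution trace: 'C' (try body) → 'K' (inner except KeyError) → 'J' (try body, no exception) → 'V' (after the try/except). Output: CKJV

Answer: CKJV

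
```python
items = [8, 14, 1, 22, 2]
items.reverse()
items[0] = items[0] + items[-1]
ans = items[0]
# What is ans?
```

Trace:
`items = [8, 14, 1, 22, 2]` → items = [8, 14, 1, 22, 2]
`items.reverse()` → items = [2, 22, 1, 14, 8]
`items[0] = items[0] + items[-1]` → items = [10, 22, 1, 14, 8]
`ans = items[0]` → ans = 10
So ans = 10

Answer: 10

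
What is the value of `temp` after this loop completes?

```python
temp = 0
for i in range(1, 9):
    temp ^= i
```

XOR of 1 to 8
`temp` takes the values: 0 → 1 → 3 → 0 → 4 → 1 → 7 → 0 → 8

Answer: 8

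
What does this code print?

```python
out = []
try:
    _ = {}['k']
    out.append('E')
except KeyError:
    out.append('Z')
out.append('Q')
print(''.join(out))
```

Execution trace: 'Z' (except KeyError) → 'Q' (after the try/except). Output: ZQ

Answer: ZQ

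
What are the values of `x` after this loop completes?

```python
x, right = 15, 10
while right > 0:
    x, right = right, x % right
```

GCD of 15 and 10
`x` takes the values: 15 → 10 → 5

Answer: 5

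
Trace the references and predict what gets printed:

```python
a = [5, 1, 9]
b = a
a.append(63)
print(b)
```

Key concept: basic list aliasing.
Step by step:
`a = [5, 1, 9]` → a = [5, 1, 9]
`b = a` → b = [5, 1, 9] (same object as a)
`a.append(63)` → a = [5, 1, 9, 63] (same object as b); b = [5, 1, 9, 63] (same object as a)
`print(b)` → prints [5, 1, 9, 63]

Answer: [5, 1, 9, 63]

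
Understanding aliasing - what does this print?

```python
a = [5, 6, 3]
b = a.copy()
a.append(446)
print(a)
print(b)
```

Key concept: list.copy() creates independent copy.
Step by step:
`a = [5, 6, 3]` → a = [5, 6, 3]
`b = a.copy()` → b = [5, 6, 3]
`a.append(446)` → a = [5, 6, 3, 446]
`print(a)` → prints [5, 6, 3, 446]
`print(b)` → prints [5, 6, 3]

Answer:
[5, 6, 3, 446]
[5, 6, 3]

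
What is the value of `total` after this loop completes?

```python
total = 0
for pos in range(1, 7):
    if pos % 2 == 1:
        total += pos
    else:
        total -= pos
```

Add odd, subtract even
`total` takes the values: 0 → 1 → -1 → 2 → -2 → 3 → -3

Answer: -3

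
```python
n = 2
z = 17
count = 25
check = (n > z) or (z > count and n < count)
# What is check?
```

Trace:
`n = 2` → n = 2
`z = 17` → z = 17
`count = 25` → count = 25
`check = (n > z) or (z > count and n < count)` → check = False
So check = False

Answer: False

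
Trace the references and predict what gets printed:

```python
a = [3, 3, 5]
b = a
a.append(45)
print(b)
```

Key concept: basic list aliasing.
Step by step:
`a = [3, 3, 5]` → a = [3, 3, 5]
`b = a` → b = [3, 3, 5] (same object as a)
`a.append(45)` → a = [3, 3, 5, 45] (same object as b); b = [3, 3, 5, 45] (same object as a)
`print(b)` → prints [3, 3, 5, 45]

Answer: [3, 3, 5, 45]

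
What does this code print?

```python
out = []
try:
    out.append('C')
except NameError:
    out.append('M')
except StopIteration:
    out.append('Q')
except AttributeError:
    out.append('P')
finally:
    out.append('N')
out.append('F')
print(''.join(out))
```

Execution trace: 'C' (try body, no exception) → 'N' (finally) → 'F' (after the try/except). Output: CNF

Answer: CNF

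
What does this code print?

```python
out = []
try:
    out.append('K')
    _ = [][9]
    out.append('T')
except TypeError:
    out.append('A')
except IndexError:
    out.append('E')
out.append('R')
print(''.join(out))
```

Execution trace: 'K' (try body) → 'E' (except IndexError) → 'R' (after the try/except). Output: KER

Answer: KER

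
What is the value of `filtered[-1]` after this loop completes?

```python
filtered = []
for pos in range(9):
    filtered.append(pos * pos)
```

Last element of squares 0 to 8
`filtered` takes the values: [] → [0] → [0, 1] → [0, 1, 4] → [0, 1, 4, 9] → [0, 1, 4, 9, 16] → [0, 1, 4, 9, 16, 25] → [0, 1, 4, 9, 16, 25, 36] → [0, 1, 4, 9, 16, 25, 36, 49] → [0, 1, 4, 9, 16, 25, 36, 49, 64]
So `filtered[-1]` = 64

Answer: 64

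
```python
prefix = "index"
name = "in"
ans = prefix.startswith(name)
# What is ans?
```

Trace:
`prefix = "index"` → prefix = 'index'
`name = "in"` → name = 'in'
`ans = prefix.startswith(name)` → ans = True
So ans = True

Answer: True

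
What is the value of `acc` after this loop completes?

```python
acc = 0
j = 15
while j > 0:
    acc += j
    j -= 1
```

Sum 15 down to 1
`acc` takes the values: 0 → 15 → 29 → 42 → 54 → 65 → 75 → 84 → 92 → 99 → 105 → 110 → 114 → 117 → 119 → 120

Answer: 120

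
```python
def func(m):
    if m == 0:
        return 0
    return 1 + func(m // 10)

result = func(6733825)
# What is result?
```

Count of digits of 6733825: 7

Answer: 7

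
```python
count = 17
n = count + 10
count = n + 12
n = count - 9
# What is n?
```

Trace:
`count = 17` → count = 17
`n = count + 10` → n = 27
`count = n + 12` → count = 39
`n = count - 9` → n = 30
So n = 30

Answer: 30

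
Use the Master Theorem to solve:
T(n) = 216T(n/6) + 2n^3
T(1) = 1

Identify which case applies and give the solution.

a=216, b=6, f(n)=2n^3. log_6(216) = 3. Since c=3 = 3, Case 2 applies: T(n) = Θ(n^log_b(a) · log n) = O(n^3 log n).

Answer: O(n^3 log n) - Case 2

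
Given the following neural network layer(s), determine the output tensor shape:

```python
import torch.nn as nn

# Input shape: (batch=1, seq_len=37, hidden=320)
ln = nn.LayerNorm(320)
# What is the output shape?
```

Input: (1, 37, 320) -> Output: (1, 37, 320)

Answer: (1, 37, 320)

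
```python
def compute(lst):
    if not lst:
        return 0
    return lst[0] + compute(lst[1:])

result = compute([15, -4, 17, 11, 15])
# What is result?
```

15 + (-4) + 17 + 11 + 15 + 0 = 54

Answer: 54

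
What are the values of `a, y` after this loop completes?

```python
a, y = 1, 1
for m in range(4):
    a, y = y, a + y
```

Fibonacci: after 4 iterations
`a, y` takes the values: (1, 1) → (1, 2) → (2, 3) → (3, 5) → (5, 8)

Answer: 5, 8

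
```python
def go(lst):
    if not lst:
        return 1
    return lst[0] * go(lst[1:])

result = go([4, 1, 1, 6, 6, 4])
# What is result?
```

Product over [4, 1, 1, 6, 6, 4] = 4 * 1 * 1 * 6 * 6 * 4 = 576

Answer: 576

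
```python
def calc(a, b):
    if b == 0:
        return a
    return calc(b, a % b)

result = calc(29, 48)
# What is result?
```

calc(29, 48) -> calc(48, 29) -> calc(29, 19) -> calc(19, 10) -> calc(10, 9) -> calc(9, 1) -> calc(1, 0) -> 1

Answer: 1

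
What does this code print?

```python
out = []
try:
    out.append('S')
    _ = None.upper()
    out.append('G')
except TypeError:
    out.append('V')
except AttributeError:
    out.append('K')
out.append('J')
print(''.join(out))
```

Execution trace: 'S' (try body) → 'K' (except AttributeError) → 'J' (after the try/except). Output: SKJ

Answer: SKJ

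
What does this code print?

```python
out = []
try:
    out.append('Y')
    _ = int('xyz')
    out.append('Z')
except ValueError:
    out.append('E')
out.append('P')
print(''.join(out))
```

Execution trace: 'Y' (try body) → 'E' (except ValueError) → 'P' (after the try/except). Output: YEP

Answer: YEP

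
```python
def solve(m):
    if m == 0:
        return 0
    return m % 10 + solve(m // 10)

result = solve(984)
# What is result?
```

Sum of digits of 984: 4 + 8 + 9 = 21

Answer: 21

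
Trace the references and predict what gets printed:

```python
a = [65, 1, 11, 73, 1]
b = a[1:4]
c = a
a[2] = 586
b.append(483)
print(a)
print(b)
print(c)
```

Key concept: slice vs alias.
Step by step:
`a = [65, 1, 11, 73, 1]` → a = [65, 1, 11, 73, 1]
`b = a[1:4]` → b = [1, 11, 73]
`c = a` → c = [65, 1, 11, 73, 1] (same object as a)
`a[2] = 586` → a = [65, 1, 586, 73, 1] (same object as c); c = [65, 1, 586, 73, 1] (same object as a)
`b.append(483)` → b = [1, 11, 73, 483]
`print(a)` → prints [65, 1, 586, 73, 1]
`print(b)` → prints [1, 11, 73, 483]
`print(c)` → prints [65, 1, 586, 73, 1]

Answer:
[65, 1, 586, 73, 1]
[1, 11, 73, 483]
[65, 1, 586, 73, 1]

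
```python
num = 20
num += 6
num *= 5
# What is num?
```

Trace:
`num = 20` → num = 20
`num += 6` → num = 26
`num *= 5` → num = 130
So num = 130

Answer: 130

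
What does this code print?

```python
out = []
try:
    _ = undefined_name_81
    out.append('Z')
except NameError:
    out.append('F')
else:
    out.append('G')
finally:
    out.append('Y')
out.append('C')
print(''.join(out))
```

Execution trace: 'F' (except NameError) → 'Y' (finally) → 'C' (after the try/except). Output: FYC

Answer: FYC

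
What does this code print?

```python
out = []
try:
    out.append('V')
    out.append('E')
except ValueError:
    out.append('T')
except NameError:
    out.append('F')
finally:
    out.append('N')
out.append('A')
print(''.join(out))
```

Execution trace: 'V' (try body) → 'E' (try body, no exception) → 'N' (finally) → 'A' (after the try/except). Output: VENA

Answer: VENA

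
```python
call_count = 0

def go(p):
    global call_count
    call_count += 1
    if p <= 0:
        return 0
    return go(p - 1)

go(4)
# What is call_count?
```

Linear recursion stepping by 1: 5 calls from p=4 down to ≤0.

Answer: 5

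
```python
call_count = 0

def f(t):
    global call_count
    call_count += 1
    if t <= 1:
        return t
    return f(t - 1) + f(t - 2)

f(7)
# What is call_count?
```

Calls(t) = 1 + Calls(t-1) + Calls(t-2); Calls(0)=Calls(1)=1. For t=7 this gives 41.

Answer: 41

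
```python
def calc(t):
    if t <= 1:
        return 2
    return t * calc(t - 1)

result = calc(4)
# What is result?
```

calc(4) = 4 * 3 * 2 * 2 = 48

Answer: 48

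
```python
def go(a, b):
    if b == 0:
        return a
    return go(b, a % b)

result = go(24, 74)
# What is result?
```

go(24, 74) -> go(74, 24) -> go(24, 2) -> go(2, 0) -> 2

Answer: 2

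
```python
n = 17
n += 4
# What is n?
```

Trace:
`n = 17` → n = 17
`n += 4` → n = 21
So n = 21

Answer: 21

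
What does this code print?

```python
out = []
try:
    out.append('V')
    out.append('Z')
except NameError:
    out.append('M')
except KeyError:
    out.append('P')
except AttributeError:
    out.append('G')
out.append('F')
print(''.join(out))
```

Execution trace: 'V' (try body) → 'Z' (try body, no exception) → 'F' (after the try/except). Output: VZF

Answer: VZF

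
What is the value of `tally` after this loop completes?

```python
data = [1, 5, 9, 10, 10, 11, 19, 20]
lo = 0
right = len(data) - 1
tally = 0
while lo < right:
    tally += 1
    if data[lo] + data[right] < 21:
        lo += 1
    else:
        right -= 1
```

Steps to find pair summing to 21
`tally` takes the values: 0 → 1 → 2 → 3 → 4 → 5 → 6 → 7

Answer: 7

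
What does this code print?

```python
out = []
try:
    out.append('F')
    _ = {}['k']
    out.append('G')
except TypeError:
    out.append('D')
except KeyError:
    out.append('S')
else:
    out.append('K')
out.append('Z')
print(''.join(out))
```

Execution trace: 'F' (try body) → 'S' (except KeyError) → 'Z' (after the try/except). Output: FSZ

Answer: FSZ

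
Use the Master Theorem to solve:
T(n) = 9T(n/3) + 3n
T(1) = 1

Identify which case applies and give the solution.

a=9, b=3, f(n)=3n. log_3(9) = 2. Since c=1 < 2, Case 1 applies: T(n) = Θ(n^log_b(a)) = O(n^2).

Answer: O(n^2) - Case 1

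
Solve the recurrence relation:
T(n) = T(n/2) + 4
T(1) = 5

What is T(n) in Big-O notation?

Each step divides n by 2 and adds 4. After log_2(n) steps we reach T(1)=5. So T(n) = 4·log_2(n) + 5 = O(log n).

Answer: O(log n)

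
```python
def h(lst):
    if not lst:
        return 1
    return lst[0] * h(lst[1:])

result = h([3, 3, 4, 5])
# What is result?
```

Product over [3, 3, 4, 5] = 3 * 3 * 4 * 5 = 180

Answer: 180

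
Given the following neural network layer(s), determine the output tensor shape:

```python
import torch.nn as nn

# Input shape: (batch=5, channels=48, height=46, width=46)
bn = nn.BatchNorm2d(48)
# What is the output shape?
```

Input: (5, 48, 46, 46) -> Output: (5, 48, 46, 46)

Answer: (5, 48, 46, 46)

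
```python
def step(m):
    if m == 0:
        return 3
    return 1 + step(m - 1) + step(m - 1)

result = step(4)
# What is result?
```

step(m) = 1 + 2·step(m-1), step(0)=3. Closed form: (3+1)·2^4 - 1 = 63.

Answer: 63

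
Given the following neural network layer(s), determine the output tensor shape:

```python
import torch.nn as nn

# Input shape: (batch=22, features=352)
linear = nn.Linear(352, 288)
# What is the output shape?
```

Input: (22, 352) -> Output: (22, 288)

Answer: (22, 288)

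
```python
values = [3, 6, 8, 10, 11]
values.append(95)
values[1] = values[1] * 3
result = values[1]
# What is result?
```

Trace:
`values = [3, 6, 8, 10, 11]` → values = [3, 6, 8, 10, 11]
`values.append(95)` → values = [3, 6, 8, 10, 11, 95]
`values[1] = values[1] * 3` → values = [3, 18, 8, 10, 11, 95]
`result = values[1]` → result = 18
So result = 18

Answer: 18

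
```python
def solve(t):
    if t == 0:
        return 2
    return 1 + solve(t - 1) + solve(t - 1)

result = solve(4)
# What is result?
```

solve(t) = 1 + 2·solve(t-1), solve(0)=2. Closed form: (2+1)·2^4 - 1 = 47.

Answer: 47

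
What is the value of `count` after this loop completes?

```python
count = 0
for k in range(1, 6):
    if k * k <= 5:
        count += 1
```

Count numbers where k² ≤ 5
`count` takes the values: 0 → 1 → 2

Answer: 2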